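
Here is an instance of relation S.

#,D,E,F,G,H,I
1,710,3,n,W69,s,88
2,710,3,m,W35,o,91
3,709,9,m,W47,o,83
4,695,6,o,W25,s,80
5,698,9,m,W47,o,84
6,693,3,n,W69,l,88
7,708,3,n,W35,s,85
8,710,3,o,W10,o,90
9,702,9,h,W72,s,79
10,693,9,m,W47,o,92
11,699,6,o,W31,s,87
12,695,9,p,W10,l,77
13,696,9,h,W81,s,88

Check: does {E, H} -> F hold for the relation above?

(E=3, H=s): rows 1, 7 → F = n, n ✓
(E=3, H=o): rows 2, 8 → F takes values {m, o} — violation
(E=9, H=o): rows 3, 5, 10 → F = m, m, m ✓
(E=6, H=s): rows 4, 11 → F = o, o ✓
(E=3, H=l): row 6 → F = n ✓
(E=9, H=s): rows 9, 13 → F = h, h ✓
(E=9, H=l): row 12 → F = p ✓
Two rows agree on {E, H} but differ on F, so {E, H} -> F does not hold.

No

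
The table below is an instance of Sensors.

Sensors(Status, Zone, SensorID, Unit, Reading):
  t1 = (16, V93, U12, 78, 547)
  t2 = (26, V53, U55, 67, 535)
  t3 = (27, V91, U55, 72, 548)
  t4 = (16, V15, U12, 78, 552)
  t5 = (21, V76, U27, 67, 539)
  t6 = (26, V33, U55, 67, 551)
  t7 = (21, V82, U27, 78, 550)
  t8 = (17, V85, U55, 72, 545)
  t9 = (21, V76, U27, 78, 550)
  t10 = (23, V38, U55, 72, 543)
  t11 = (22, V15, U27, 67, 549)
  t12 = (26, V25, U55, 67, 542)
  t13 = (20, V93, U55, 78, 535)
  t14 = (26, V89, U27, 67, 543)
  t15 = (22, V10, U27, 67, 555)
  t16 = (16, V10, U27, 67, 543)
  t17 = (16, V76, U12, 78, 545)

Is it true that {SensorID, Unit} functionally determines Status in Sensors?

(SensorID=U12, Unit=78): rows 1, 4, 17 → Status = 16, 16, 16 ✓
(SensorID=U55, Unit=67): rows 2, 6, 12 → Status = 26, 26, 26 ✓
(SensorID=U55, Unit=72): rows 3, 8, 10 → Status takes values {27, 17, 23} — violation
(SensorID=U27, Unit=67): rows 5, 11, 14, 15, 16 → Status takes values {21, 22, 26, 16} — violation
(SensorID=U27, Unit=78): rows 7, 9 → Status = 21, 21 ✓
(SensorID=U55, Unit=78): row 13 → Status = 20 ✓
Two rows agree on {SensorID, Unit} but differ on Status, so {SensorID, Unit} -> Status does not hold.

No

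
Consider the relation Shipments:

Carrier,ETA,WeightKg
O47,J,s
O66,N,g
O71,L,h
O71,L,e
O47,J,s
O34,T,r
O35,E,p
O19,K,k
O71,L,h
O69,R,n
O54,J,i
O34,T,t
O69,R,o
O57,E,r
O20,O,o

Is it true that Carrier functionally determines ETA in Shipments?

Carrier=O47: 2 rows → ETA = J, J ✓
Carrier=O66: 1 row → ETA = N ✓
Carrier=O71: 3 rows → ETA = L, L, L ✓
Carrier=O34: 2 rows → ETA = T, T ✓
Carrier=O35: 1 row → ETA = E ✓
Carrier=O19: 1 row → ETA = K ✓
Carrier=O69: 2 rows → ETA = R, R ✓
Carrier=O54: 1 row → ETA = J ✓
Carrier=O57: 1 row → ETA = E ✓
Carrier=O20: 1 row → ETA = O ✓
Every Carrier value is associated with a single ETA value, so Carrier → ETA holds.

Yes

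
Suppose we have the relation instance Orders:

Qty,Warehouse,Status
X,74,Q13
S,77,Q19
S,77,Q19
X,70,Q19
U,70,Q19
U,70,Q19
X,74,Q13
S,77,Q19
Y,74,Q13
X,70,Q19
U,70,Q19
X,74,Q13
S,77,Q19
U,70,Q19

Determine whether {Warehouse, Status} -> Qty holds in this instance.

(Warehouse=74, Status=Q13): 4 rows → Qty takes values {X, Y} — violation
(Warehouse=77, Status=Q19): 4 rows → Qty = S, S, S, S ✓
(Warehouse=70, Status=Q19): 6 rows → Qty takes values {X, U} — violation
Two rows agree on {Warehouse, Status} but differ on Qty, so {Warehouse, Status} -> Qty does not hold.

No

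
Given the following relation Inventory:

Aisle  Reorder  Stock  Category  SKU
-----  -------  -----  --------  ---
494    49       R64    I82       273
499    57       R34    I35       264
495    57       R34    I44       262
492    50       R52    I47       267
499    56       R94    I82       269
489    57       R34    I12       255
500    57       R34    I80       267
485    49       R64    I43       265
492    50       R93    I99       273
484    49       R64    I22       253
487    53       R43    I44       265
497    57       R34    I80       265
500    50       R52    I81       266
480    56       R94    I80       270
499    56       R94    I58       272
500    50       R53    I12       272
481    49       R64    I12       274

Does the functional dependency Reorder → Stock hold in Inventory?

No

Reorder=49: 4 rows → Stock = R64, R64, R64, R64 ✓
Reorder=57: 5 rows → Stock = R34, R34, R34, R34, R34 ✓
Reorder=50: 4 rows → Stock takes values {R52, R93, R53} — violation
Reorder=56: 3 rows → Stock = R94, R94, R94 ✓
Reorder=53: 1 row → Stock = R43 ✓
Two rows agree on Reorder but differ on Stock, so Reorder → Stock does not hold.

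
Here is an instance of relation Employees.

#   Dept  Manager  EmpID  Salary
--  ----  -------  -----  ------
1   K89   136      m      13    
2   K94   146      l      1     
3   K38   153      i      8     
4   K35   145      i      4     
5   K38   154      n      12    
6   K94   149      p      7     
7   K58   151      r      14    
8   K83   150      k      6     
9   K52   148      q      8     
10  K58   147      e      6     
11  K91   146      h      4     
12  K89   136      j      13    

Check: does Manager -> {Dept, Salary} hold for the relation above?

No

Manager=136: rows 1, 12 → {Dept,Salary} = (K89, 13), (K89, 13) ✓
Manager=146: rows 2, 11 → {Dept,Salary} takes values {(K94, 1), (K91, 4)} — violation
Manager=153: row 3 → {Dept,Salary} = (K38, 8) ✓
Manager=145: row 4 → {Dept,Salary} = (K35, 4) ✓
Manager=154: row 5 → {Dept,Salary} = (K38, 12) ✓
Manager=149: row 6 → {Dept,Salary} = (K94, 7) ✓
Manager=151: row 7 → {Dept,Salary} = (K58, 14) ✓
Manager=150: row 8 → {Dept,Salary} = (K83, 6) ✓
Manager=148: row 9 → {Dept,Salary} = (K52, 8) ✓
Manager=147: row 10 → {Dept,Salary} = (K58, 6) ✓
Two rows agree on Manager but differ on {Dept, Salary}, so Manager -> {Dept, Salary} does not hold.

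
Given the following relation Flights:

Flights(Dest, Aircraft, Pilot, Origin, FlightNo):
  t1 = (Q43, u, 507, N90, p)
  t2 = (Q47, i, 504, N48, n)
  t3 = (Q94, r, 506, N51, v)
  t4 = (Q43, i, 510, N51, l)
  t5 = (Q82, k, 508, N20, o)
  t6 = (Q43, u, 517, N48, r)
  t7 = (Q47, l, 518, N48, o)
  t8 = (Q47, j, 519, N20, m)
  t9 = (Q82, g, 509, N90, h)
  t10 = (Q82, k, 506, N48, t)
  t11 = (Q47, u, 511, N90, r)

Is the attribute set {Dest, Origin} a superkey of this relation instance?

No

Rows 2 and 7 have the same {Dest, Origin} value (Dest=Q47, Origin=N48) but are distinct tuples, so {Dest, Origin} does not determine every attribute — not a superkey.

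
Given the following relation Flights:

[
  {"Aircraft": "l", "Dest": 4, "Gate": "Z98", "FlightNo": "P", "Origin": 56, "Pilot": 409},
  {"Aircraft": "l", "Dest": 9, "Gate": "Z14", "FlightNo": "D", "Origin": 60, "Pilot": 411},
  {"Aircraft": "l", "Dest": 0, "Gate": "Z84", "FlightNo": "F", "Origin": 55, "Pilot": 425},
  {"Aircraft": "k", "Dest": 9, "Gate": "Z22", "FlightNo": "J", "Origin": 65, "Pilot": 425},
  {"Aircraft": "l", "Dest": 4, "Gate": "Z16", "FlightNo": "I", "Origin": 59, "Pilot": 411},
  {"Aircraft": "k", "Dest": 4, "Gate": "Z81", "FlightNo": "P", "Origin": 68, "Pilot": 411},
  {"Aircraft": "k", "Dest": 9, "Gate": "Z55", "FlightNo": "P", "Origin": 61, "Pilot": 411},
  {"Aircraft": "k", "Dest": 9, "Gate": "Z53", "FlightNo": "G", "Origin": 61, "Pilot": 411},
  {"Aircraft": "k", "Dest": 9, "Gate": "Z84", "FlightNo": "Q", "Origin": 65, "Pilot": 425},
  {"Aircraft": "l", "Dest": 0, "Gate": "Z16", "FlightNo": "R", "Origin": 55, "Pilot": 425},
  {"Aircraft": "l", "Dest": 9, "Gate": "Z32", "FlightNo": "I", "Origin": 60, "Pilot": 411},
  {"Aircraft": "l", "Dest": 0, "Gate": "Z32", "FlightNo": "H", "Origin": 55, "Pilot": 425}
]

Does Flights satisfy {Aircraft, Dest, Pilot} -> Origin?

Yes

(Aircraft=l, Dest=4, Pilot=409): 1 row → Origin = 56 ✓
(Aircraft=l, Dest=9, Pilot=411): 2 rows → Origin = 60, 60 ✓
(Aircraft=l, Dest=0, Pilot=425): 3 rows → Origin = 55, 55, 55 ✓
(Aircraft=k, Dest=9, Pilot=425): 2 rows → Origin = 65, 65 ✓
(Aircraft=l, Dest=4, Pilot=411): 1 row → Origin = 59 ✓
(Aircraft=k, Dest=4, Pilot=411): 1 row → Origin = 68 ✓
(Aircraft=k, Dest=9, Pilot=411): 2 rows → Origin = 61, 61 ✓
Every {Aircraft, Dest, Pilot} value is associated with a single Origin value, so {Aircraft, Dest, Pilot} -> Origin holds.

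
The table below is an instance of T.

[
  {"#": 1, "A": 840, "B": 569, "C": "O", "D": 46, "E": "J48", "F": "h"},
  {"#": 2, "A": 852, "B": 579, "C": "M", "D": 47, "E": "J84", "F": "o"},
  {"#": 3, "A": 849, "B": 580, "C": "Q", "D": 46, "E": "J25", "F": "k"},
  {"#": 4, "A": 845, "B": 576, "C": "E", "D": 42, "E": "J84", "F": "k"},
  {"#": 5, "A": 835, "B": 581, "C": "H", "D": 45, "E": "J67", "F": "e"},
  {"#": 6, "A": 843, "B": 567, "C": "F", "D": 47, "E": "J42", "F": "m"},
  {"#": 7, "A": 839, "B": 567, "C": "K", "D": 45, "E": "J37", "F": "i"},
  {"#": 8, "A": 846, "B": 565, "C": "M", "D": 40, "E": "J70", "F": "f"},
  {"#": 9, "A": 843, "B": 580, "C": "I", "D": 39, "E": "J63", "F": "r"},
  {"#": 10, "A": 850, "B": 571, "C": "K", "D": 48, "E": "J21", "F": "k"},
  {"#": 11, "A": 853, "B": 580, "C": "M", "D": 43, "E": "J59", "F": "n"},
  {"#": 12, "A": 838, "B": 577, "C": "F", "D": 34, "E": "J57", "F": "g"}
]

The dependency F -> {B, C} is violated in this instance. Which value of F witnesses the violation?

F=h: row 1 → {B,C} = (569, O) ✓
F=o: row 2 → {B,C} = (579, M) ✓
F=k: rows 3, 4, 10 → {B,C} takes values {(580, Q), (576, E), (571, K)} — violation
F=e: row 5 → {B,C} = (581, H) ✓
F=m: row 6 → {B,C} = (567, F) ✓
F=i: row 7 → {B,C} = (567, K) ✓
F=f: row 8 → {B,C} = (565, M) ✓
F=r: row 9 → {B,C} = (580, I) ✓
F=n: row 11 → {B,C} = (580, M) ✓
F=g: row 12 → {B,C} = (577, F) ✓
The only F value with inconsistent RHS is F=k.

k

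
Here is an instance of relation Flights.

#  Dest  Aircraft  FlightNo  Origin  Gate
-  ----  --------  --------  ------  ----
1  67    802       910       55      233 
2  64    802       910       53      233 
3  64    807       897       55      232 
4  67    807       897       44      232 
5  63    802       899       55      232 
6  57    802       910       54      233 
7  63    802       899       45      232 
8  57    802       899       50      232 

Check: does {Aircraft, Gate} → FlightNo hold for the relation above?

Yes

(Aircraft=802, Gate=233): rows 1, 2, 6 → FlightNo = 910, 910, 910 ✓
(Aircraft=807, Gate=232): rows 3, 4 → FlightNo = 897, 897 ✓
(Aircraft=802, Gate=232): rows 5, 7, 8 → FlightNo = 899, 899, 899 ✓
Every {Aircraft, Gate} value is associated with a single FlightNo value, so {Aircraft, Gate} → FlightNo holds.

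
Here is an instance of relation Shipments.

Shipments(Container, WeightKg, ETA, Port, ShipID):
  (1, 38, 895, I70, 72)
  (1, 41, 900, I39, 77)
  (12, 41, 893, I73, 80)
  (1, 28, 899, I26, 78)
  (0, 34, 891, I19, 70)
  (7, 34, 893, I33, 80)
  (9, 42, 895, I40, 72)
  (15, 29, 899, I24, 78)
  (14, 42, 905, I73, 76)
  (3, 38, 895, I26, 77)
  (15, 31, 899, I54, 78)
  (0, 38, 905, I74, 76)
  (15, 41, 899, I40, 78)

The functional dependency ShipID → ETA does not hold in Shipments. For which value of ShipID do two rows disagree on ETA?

ShipID=72: 2 rows → ETA = 895, 895 ✓
ShipID=77: 2 rows → ETA takes values {900, 895} — violation
ShipID=80: 2 rows → ETA = 893, 893 ✓
ShipID=78: 4 rows → ETA = 899, 899, 899, 899 ✓
ShipID=70: 1 row → ETA = 891 ✓
ShipID=76: 2 rows → ETA = 905, 905 ✓
The only ShipID value with inconsistent ETA is ShipID=77.

77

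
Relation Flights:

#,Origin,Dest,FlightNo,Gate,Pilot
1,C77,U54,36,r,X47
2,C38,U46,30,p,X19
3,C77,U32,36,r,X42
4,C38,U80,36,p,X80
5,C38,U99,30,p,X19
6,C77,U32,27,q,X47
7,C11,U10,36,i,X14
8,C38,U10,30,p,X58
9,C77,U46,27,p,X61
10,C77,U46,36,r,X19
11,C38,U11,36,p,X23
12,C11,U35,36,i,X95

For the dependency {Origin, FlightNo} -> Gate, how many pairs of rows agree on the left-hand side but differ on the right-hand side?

1

(Origin=C77, FlightNo=36): all 3 rows agree on Gate — 0 pairs.
(Origin=C38, FlightNo=30): all 3 rows agree on Gate — 0 pairs.
(Origin=C38, FlightNo=36): all 2 rows agree on Gate — 0 pairs.
(Origin=C77, FlightNo=27): violating pairs (6,9) — 1 pair.
(Origin=C11, FlightNo=36): all 2 rows agree on Gate — 0 pairs.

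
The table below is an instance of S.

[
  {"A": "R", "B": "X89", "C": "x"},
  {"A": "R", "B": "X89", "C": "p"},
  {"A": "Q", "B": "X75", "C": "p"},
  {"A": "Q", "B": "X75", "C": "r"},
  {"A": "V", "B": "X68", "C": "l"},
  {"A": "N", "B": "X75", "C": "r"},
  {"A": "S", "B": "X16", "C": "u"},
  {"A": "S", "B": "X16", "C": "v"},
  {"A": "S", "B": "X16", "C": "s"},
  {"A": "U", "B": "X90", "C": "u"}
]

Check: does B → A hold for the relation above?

B=X89: 2 rows → A = R, R ✓
B=X75: 3 rows → A takes values {Q, N} — violation
B=X68: 1 row → A = V ✓
B=X16: 3 rows → A = S, S, S ✓
B=X90: 1 row → A = U ✓
Two rows agree on B but differ on A, so B → A does not hold.

No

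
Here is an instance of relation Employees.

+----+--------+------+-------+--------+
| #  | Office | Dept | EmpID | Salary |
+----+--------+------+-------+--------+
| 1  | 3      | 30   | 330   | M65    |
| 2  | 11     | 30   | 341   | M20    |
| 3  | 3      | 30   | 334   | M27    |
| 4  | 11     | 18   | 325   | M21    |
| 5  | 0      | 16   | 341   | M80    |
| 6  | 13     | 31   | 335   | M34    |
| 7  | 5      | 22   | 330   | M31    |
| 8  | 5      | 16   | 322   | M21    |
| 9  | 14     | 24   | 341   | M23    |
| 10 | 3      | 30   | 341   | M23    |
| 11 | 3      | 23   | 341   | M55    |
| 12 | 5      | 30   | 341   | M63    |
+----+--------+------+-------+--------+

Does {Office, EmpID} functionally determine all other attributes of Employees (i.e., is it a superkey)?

Rows 10 and 11 have the same {Office, EmpID} value (Office=3, EmpID=341) but are distinct tuples, so {Office, EmpID} does not determine every attribute — not a superkey.

No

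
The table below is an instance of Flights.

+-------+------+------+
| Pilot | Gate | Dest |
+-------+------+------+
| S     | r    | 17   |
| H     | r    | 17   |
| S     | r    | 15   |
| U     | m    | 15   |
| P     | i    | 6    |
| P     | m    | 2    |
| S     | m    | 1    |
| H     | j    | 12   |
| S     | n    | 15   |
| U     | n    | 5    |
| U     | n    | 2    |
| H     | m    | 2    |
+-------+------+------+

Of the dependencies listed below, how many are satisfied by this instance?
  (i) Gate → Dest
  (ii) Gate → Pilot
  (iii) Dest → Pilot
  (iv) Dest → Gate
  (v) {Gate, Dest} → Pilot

0

(i) Gate → Dest: Gate=r: 3 rows → Dest takes values {17, 15} — violation; Gate=m: 4 rows → Dest takes values {15, 2, 1} — violation; Gate=n: 3 rows → Dest takes values {15, 5, 2} — violation — fails.
(ii) Gate → Pilot: Gate=r: 3 rows → Pilot takes values {S, H} — violation; Gate=m: 4 rows → Pilot takes values {U, P, S, H} — violation; Gate=n: 3 rows → Pilot takes values {S, U} — violation — fails.
(iii) Dest → Pilot: Dest=17: 2 rows → Pilot takes values {S, H} — violation; Dest=15: 3 rows → Pilot takes values {S, U} — violation; Dest=2: 3 rows → Pilot takes values {P, U, H} — violation — fails.
(iv) Dest → Gate: Dest=15: 3 rows → Gate takes values {r, m, n} — violation; Dest=2: 3 rows → Gate takes values {m, n} — violation — fails.
(v) {Gate, Dest} → Pilot: (Gate=r, Dest=17): 2 rows → Pilot takes values {S, H} — violation; (Gate=m, Dest=2): 2 rows → Pilot takes values {P, H} — violation — fails.
None of the 5 dependencies hold.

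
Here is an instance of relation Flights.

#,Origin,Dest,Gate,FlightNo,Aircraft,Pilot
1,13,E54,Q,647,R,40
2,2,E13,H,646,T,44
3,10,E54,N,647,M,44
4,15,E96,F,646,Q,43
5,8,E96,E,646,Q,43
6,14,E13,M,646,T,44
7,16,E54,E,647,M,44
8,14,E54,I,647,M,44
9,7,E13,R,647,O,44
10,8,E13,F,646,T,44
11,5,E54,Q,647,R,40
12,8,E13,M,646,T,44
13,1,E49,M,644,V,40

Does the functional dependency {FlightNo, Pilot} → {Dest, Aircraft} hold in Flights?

(FlightNo=647, Pilot=40): rows 1, 11 → {Dest,Aircraft} = (E54, R), (E54, R) ✓
(FlightNo=646, Pilot=44): rows 2, 6, 10, 12 → {Dest,Aircraft} = (E13, T), (E13, T), (E13, T), (E13, T) ✓
(FlightNo=647, Pilot=44): rows 3, 7, 8, 9 → {Dest,Aircraft} takes values {(E54, M), (E13, O)} — violation
(FlightNo=646, Pilot=43): rows 4, 5 → {Dest,Aircraft} = (E96, Q), (E96, Q) ✓
(FlightNo=644, Pilot=40): row 13 → {Dest,Aircraft} = (E49, V) ✓
Two rows agree on {FlightNo, Pilot} but differ on {Dest, Aircraft}, so {FlightNo, Pilot} → {Dest, Aircraft} does not hold.

No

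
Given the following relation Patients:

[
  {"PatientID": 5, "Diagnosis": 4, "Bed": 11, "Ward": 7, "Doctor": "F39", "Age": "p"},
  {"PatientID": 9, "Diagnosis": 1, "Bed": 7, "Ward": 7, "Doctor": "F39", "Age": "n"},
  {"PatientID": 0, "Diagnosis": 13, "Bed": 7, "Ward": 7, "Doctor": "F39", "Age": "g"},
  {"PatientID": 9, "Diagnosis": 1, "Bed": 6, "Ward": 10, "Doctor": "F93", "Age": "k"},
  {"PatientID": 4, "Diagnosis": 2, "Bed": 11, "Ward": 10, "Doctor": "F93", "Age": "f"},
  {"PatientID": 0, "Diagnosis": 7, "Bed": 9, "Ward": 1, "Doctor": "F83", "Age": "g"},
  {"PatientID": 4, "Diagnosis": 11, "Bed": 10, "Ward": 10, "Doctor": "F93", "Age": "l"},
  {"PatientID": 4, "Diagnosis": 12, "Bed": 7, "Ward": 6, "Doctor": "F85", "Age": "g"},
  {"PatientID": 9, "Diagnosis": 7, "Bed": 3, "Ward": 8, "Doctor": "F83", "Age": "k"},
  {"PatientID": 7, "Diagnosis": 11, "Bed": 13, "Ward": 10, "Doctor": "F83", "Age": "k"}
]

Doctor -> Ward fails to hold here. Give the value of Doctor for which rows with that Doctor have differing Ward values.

Doctor=F39: 3 rows → Ward = 7, 7, 7 ✓
Doctor=F93: 3 rows → Ward = 10, 10, 10 ✓
Doctor=F83: 3 rows → Ward takes values {1, 8, 10} — violation
Doctor=F85: 1 row → Ward = 6 ✓
The only Doctor value with inconsistent Ward is Doctor=F83.

F83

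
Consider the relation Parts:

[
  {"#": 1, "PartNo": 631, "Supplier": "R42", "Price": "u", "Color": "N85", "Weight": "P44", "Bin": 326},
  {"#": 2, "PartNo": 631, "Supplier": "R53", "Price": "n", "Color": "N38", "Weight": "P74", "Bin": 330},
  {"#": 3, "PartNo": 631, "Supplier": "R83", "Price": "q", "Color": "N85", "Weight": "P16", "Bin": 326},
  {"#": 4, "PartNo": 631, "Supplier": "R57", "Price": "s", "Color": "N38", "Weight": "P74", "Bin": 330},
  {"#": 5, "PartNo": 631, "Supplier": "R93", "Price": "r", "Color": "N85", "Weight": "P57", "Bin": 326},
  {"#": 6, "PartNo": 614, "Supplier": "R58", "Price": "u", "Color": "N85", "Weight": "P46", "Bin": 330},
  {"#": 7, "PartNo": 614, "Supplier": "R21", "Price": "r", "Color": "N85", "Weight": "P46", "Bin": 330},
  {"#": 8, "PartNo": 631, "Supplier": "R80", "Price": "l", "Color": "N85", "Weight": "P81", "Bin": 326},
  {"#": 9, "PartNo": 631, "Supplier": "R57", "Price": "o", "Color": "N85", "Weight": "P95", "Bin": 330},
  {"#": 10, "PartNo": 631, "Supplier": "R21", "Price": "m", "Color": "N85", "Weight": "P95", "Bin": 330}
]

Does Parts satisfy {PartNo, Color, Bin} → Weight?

No

(PartNo=631, Color=N85, Bin=326): rows 1, 3, 5, 8 → Weight takes values {P44, P16, P57, P81} — violation
(PartNo=631, Color=N38, Bin=330): rows 2, 4 → Weight = P74, P74 ✓
(PartNo=614, Color=N85, Bin=330): rows 6, 7 → Weight = P46, P46 ✓
(PartNo=631, Color=N85, Bin=330): rows 9, 10 → Weight = P95, P95 ✓
Two rows agree on {PartNo, Color, Bin} but differ on Weight, so {PartNo, Color, Bin} → Weight does not hold.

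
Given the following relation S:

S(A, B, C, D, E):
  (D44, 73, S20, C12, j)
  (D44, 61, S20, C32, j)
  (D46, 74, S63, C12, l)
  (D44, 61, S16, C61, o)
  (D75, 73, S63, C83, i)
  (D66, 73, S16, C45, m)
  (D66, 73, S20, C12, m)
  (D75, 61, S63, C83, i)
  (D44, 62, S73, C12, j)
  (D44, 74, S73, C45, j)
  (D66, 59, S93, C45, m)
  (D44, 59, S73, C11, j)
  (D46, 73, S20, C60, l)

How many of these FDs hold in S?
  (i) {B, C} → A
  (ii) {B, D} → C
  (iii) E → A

(i) {B, C} → A: (B=73, C=S20): 3 rows → A takes values {D44, D66, D46} — violation — fails.
(ii) {B, D} → C: every LHS value maps to a single RHS value — holds.
(iii) E → A: every LHS value maps to a single RHS value — holds.
2 of the 3 dependencies hold.

2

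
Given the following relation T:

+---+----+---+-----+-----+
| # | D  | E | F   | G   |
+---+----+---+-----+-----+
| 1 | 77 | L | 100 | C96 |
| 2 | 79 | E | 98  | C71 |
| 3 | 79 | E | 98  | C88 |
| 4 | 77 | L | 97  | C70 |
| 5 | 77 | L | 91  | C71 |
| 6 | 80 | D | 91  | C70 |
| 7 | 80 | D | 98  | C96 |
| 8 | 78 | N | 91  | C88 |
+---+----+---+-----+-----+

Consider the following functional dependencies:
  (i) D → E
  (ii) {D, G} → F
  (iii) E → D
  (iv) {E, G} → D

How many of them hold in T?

(i) D → E: every LHS value maps to a single RHS value — holds.
(ii) {D, G} → F: every LHS value maps to a single RHS value — holds.
(iii) E → D: every LHS value maps to a single RHS value — holds.
(iv) {E, G} → D: every LHS value maps to a single RHS value — holds.
4 of the 4 dependencies hold.

4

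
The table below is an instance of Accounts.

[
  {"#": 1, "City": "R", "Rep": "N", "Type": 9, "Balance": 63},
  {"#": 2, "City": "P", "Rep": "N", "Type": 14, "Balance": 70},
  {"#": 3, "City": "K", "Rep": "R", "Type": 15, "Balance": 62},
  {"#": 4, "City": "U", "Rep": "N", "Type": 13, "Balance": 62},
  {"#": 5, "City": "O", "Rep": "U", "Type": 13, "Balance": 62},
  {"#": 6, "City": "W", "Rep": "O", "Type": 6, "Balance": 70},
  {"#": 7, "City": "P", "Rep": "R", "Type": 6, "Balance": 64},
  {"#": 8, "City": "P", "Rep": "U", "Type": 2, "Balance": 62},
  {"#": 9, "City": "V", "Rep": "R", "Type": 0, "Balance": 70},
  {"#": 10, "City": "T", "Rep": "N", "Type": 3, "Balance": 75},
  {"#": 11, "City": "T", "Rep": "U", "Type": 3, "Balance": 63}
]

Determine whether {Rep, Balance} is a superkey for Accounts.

No

Rows 5 and 8 have the same {Rep, Balance} value (Rep=U, Balance=62) but are distinct tuples, so {Rep, Balance} does not determine every attribute — not a superkey.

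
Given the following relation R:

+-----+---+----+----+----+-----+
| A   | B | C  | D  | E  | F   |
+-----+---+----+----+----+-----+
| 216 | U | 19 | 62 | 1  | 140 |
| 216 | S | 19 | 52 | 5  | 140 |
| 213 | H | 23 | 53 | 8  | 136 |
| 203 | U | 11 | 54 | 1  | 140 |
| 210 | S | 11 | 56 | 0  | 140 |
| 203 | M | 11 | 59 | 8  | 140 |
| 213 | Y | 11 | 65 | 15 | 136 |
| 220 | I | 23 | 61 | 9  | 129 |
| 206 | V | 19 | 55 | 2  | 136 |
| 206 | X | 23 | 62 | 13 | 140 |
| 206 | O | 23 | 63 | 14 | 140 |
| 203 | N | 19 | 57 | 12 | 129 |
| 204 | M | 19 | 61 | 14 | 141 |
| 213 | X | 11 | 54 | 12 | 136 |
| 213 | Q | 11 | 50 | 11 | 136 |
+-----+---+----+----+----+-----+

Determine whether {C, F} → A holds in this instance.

No

(C=19, F=140): 2 rows → A = 216, 216 ✓
(C=23, F=136): 1 row → A = 213 ✓
(C=11, F=140): 3 rows → A takes values {203, 210} — violation
(C=11, F=136): 3 rows → A = 213, 213, 213 ✓
(C=23, F=129): 1 row → A = 220 ✓
(C=19, F=136): 1 row → A = 206 ✓
(C=23, F=140): 2 rows → A = 206, 206 ✓
(C=19, F=129): 1 row → A = 203 ✓
(C=19, F=141): 1 row → A = 204 ✓
Two rows agree on {C, F} but differ on A, so {C, F} → A does not hold.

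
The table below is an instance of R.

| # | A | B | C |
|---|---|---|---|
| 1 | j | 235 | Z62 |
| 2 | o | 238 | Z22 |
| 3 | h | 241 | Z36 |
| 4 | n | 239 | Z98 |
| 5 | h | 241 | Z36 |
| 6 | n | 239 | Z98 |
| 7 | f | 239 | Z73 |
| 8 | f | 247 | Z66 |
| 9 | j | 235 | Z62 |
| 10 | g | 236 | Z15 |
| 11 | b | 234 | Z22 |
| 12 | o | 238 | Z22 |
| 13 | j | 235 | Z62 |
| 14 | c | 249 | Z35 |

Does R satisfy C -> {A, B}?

No

C=Z62: rows 1, 9, 13 → {A,B} = (j, 235), (j, 235), (j, 235) ✓
C=Z22: rows 2, 11, 12 → {A,B} takes values {(o, 238), (b, 234)} — violation
C=Z36: rows 3, 5 → {A,B} = (h, 241), (h, 241) ✓
C=Z98: rows 4, 6 → {A,B} = (n, 239), (n, 239) ✓
C=Z73: row 7 → {A,B} = (f, 239) ✓
C=Z66: row 8 → {A,B} = (f, 247) ✓
C=Z15: row 10 → {A,B} = (g, 236) ✓
C=Z35: row 14 → {A,B} = (c, 249) ✓
Two rows agree on C but differ on {A, B}, so C -> {A, B} does not hold.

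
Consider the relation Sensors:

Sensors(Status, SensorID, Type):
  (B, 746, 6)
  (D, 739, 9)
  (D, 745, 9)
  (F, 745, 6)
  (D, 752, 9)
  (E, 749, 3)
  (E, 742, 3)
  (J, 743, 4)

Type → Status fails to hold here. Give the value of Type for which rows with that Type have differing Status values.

6

Type=6: 2 rows → Status takes values {B, F} — violation
Type=9: 3 rows → Status = D, D, D ✓
Type=3: 2 rows → Status = E, E ✓
Type=4: 1 row → Status = J ✓
The only Type value with inconsistent Status is Type=6.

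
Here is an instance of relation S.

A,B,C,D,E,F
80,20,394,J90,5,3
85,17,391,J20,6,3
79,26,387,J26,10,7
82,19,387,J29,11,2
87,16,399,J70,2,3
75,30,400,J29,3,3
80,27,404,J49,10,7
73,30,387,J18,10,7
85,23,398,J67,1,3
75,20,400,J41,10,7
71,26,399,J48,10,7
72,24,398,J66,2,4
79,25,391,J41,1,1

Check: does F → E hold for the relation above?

F=3: 5 rows → E takes values {5, 6, 2, 3, 1} — violation
F=7: 5 rows → E = 10, 10, 10, 10, 10 ✓
F=2: 1 row → E = 11 ✓
F=4: 1 row → E = 2 ✓
F=1: 1 row → E = 1 ✓
Two rows agree on F but differ on E, so F → E does not hold.

No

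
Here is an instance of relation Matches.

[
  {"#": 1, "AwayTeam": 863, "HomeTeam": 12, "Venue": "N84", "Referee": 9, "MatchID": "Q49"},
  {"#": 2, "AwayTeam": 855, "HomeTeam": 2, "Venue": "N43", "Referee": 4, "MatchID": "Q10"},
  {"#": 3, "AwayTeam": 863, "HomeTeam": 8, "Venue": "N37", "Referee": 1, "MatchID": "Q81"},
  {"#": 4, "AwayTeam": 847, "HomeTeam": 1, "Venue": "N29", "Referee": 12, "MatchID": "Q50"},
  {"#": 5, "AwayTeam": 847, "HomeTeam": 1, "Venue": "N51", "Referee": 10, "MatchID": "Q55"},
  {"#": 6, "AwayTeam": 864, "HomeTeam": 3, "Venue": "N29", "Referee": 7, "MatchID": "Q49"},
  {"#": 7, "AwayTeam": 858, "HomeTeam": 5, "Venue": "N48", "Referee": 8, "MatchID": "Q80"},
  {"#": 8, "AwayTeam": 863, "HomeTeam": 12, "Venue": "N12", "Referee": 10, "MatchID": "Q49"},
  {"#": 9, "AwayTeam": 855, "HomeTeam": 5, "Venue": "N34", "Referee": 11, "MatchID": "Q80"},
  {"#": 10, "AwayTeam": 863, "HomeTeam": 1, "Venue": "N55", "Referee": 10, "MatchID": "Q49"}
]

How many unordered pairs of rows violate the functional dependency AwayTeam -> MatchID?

AwayTeam=863: violating pairs (1,3), (3,8), (3,10) — 3 pairs.
AwayTeam=855: violating pairs (2,9) — 1 pair.
AwayTeam=847: violating pairs (4,5) — 1 pair.

5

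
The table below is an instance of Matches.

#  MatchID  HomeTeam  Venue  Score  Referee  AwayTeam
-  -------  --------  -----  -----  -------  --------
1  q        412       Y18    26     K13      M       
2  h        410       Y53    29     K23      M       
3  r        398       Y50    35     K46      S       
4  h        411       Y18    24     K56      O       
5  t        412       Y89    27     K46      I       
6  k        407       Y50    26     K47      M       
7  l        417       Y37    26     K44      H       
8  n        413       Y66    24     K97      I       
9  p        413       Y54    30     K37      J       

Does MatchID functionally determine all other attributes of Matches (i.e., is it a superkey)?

Rows 2 and 4 have the same MatchID value MatchID=h but are distinct tuples, so MatchID does not determine every attribute — not a superkey.

No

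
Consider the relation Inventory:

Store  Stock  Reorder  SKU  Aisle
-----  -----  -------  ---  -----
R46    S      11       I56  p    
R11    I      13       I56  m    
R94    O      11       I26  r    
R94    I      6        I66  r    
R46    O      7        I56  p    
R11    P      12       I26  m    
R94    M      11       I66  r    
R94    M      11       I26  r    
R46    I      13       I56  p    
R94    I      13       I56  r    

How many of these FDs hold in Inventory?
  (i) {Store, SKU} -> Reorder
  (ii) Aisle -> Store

1

(i) {Store, SKU} -> Reorder: (Store=R46, SKU=I56): 3 rows → Reorder takes values {11, 7, 13} — violation; (Store=R94, SKU=I66): 2 rows → Reorder takes values {6, 11} — violation — fails.
(ii) Aisle -> Store: every LHS value maps to a single RHS value — holds.
1 of the 2 dependencies holds.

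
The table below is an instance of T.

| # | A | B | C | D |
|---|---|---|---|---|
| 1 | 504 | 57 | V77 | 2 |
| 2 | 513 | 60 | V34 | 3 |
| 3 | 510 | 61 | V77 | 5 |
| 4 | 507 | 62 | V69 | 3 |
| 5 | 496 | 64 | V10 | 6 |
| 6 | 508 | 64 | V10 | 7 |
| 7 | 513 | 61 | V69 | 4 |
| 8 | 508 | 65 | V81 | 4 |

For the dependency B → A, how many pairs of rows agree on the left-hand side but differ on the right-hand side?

B=61: violating pairs (3,7) — 1 pair.
B=64: violating pairs (5,6) — 1 pair.

2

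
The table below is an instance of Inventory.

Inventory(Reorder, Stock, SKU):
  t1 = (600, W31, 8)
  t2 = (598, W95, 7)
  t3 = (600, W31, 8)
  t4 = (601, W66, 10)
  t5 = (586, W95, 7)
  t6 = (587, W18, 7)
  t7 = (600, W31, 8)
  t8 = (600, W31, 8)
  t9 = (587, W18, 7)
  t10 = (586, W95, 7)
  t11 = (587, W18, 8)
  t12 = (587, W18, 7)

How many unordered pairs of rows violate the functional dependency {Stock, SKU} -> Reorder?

2

(Stock=W31, SKU=8): all 4 rows agree on Reorder — 0 pairs.
(Stock=W95, SKU=7): violating pairs (2,5), (2,10) — 2 pairs.
(Stock=W18, SKU=7): all 3 rows agree on Reorder — 0 pairs.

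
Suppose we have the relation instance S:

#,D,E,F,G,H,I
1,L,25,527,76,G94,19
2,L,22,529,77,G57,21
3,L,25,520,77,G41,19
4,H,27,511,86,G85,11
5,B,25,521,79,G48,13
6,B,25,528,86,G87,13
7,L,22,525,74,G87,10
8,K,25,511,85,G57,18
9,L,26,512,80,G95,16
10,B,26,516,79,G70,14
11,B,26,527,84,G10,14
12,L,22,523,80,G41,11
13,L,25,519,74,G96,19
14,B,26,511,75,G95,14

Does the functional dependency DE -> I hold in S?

(D=L, E=25): rows 1, 3, 13 → I = 19, 19, 19 ✓
(D=L, E=22): rows 2, 7, 12 → I takes values {21, 10, 11} — violation
(D=H, E=27): row 4 → I = 11 ✓
(D=B, E=25): rows 5, 6 → I = 13, 13 ✓
(D=K, E=25): row 8 → I = 18 ✓
(D=L, E=26): row 9 → I = 16 ✓
(D=B, E=26): rows 10, 11, 14 → I = 14, 14, 14 ✓
Two rows agree on DE but differ on I, so DE -> I does not hold.

No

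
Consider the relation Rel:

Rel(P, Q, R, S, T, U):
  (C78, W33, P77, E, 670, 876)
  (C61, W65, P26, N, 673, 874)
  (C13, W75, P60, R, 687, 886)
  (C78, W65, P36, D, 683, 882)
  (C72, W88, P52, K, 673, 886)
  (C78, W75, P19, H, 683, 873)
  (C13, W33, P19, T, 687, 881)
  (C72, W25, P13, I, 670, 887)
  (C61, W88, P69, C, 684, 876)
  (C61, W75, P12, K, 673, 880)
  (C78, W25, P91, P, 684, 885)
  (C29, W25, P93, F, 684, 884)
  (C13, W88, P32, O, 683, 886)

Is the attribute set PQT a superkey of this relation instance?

Yes

All 13 rows have distinct PQT values, so PQT → (all attributes) holds and PQT is a superkey.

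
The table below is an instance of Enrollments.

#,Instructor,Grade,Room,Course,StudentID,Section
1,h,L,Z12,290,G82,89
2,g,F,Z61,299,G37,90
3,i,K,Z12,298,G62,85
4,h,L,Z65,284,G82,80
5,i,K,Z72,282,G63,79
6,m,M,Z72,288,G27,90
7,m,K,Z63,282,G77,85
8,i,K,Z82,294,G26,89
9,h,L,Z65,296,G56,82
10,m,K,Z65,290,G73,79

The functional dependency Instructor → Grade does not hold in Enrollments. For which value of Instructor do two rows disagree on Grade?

Instructor=h: rows 1, 4, 9 → Grade = L, L, L ✓
Instructor=g: row 2 → Grade = F ✓
Instructor=i: rows 3, 5, 8 → Grade = K, K, K ✓
Instructor=m: rows 6, 7, 10 → Grade takes values {M, K} — violation
The only Instructor value with inconsistent Grade is Instructor=m.

m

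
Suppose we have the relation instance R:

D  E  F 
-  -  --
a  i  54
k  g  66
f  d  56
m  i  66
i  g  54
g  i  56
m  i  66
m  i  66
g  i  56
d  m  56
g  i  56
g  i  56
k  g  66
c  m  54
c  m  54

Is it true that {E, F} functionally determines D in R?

Yes

(E=i, F=54): 1 row → D = a ✓
(E=g, F=66): 2 rows → D = k, k ✓
(E=d, F=56): 1 row → D = f ✓
(E=i, F=66): 3 rows → D = m, m, m ✓
(E=g, F=54): 1 row → D = i ✓
(E=i, F=56): 4 rows → D = g, g, g, g ✓
(E=m, F=56): 1 row → D = d ✓
(E=m, F=54): 2 rows → D = c, c ✓
Every {E, F} value is associated with a single D value, so {E, F} -> D holds.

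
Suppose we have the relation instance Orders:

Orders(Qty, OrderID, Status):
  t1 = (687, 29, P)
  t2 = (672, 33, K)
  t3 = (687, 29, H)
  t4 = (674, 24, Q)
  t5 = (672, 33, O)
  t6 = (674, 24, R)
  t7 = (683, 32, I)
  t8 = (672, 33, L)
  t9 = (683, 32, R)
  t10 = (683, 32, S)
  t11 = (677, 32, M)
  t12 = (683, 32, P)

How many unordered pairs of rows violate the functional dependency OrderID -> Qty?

4

OrderID=29: all 2 rows agree on Qty — 0 pairs.
OrderID=33: all 3 rows agree on Qty — 0 pairs.
OrderID=24: all 2 rows agree on Qty — 0 pairs.
OrderID=32: violating pairs (7,11), (9,11), (10,11), (11,12) — 4 pairs.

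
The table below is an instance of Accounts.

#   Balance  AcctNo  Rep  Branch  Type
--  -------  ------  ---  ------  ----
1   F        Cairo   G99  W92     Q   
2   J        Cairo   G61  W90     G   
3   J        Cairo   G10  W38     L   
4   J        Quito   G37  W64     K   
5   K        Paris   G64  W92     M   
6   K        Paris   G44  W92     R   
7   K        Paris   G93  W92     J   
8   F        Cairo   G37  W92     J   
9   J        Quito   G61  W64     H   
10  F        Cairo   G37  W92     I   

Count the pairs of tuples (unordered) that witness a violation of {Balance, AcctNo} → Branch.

(Balance=F, AcctNo=Cairo): all 3 rows agree on Branch — 0 pairs.
(Balance=J, AcctNo=Cairo): violating pairs (2,3) — 1 pair.
(Balance=J, AcctNo=Quito): all 2 rows agree on Branch — 0 pairs.
(Balance=K, AcctNo=Paris): all 3 rows agree on Branch — 0 pairs.

1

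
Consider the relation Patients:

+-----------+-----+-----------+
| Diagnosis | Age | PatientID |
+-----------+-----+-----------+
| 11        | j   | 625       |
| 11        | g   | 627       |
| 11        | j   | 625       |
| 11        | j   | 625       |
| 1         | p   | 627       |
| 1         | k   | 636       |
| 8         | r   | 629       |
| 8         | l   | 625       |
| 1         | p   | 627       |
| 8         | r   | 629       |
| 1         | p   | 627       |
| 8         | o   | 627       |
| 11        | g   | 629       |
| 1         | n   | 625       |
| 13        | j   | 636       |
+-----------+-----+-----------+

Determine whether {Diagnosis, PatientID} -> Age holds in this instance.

Yes

(Diagnosis=11, PatientID=625): 3 rows → Age = j, j, j ✓
(Diagnosis=11, PatientID=627): 1 row → Age = g ✓
(Diagnosis=1, PatientID=627): 3 rows → Age = p, p, p ✓
(Diagnosis=1, PatientID=636): 1 row → Age = k ✓
(Diagnosis=8, PatientID=629): 2 rows → Age = r, r ✓
(Diagnosis=8, PatientID=625): 1 row → Age = l ✓
(Diagnosis=8, PatientID=627): 1 row → Age = o ✓
(Diagnosis=11, PatientID=629): 1 row → Age = g ✓
(Diagnosis=1, PatientID=625): 1 row → Age = n ✓
(Diagnosis=13, PatientID=636): 1 row → Age = j ✓
Every {Diagnosis, PatientID} value is associated with a single Age value, so {Diagnosis, PatientID} -> Age holds.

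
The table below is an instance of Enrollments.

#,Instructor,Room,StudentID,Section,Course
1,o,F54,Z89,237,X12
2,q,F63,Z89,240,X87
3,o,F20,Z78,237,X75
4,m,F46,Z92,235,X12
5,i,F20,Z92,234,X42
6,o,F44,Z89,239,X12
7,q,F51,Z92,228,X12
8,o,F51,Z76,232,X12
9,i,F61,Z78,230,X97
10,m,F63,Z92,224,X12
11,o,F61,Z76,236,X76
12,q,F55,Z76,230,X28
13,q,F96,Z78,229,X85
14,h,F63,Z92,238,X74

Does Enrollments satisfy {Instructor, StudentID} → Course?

(Instructor=o, StudentID=Z89): rows 1, 6 → Course = X12, X12 ✓
(Instructor=q, StudentID=Z89): row 2 → Course = X87 ✓
(Instructor=o, StudentID=Z78): row 3 → Course = X75 ✓
(Instructor=m, StudentID=Z92): rows 4, 10 → Course = X12, X12 ✓
(Instructor=i, StudentID=Z92): row 5 → Course = X42 ✓
(Instructor=q, StudentID=Z92): row 7 → Course = X12 ✓
(Instructor=o, StudentID=Z76): rows 8, 11 → Course takes values {X12, X76} — violation
(Instructor=i, StudentID=Z78): row 9 → Course = X97 ✓
(Instructor=q, StudentID=Z76): row 12 → Course = X28 ✓
(Instructor=q, StudentID=Z78): row 13 → Course = X85 ✓
(Instructor=h, StudentID=Z92): row 14 → Course = X74 ✓
Two rows agree on {Instructor, StudentID} but differ on Course, so {Instructor, StudentID} → Course does not hold.

No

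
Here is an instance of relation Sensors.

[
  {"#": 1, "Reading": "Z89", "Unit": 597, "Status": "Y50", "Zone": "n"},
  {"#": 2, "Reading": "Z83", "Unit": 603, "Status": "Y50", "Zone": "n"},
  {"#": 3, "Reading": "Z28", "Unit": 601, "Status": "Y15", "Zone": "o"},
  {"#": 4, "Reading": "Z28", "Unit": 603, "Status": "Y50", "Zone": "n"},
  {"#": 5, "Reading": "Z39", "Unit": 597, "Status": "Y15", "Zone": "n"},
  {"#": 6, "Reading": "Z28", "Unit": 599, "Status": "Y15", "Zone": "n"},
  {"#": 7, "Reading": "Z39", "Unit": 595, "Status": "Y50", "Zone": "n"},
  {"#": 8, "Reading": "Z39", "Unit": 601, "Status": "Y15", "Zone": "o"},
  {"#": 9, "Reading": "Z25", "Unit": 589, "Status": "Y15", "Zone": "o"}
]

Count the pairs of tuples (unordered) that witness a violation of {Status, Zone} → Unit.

8

(Status=Y50, Zone=n): violating pairs (1,2), (1,4), (1,7), (2,7), (4,7) — 5 pairs.
(Status=Y15, Zone=o): violating pairs (3,9), (8,9) — 2 pairs.
(Status=Y15, Zone=n): violating pairs (5,6) — 1 pair.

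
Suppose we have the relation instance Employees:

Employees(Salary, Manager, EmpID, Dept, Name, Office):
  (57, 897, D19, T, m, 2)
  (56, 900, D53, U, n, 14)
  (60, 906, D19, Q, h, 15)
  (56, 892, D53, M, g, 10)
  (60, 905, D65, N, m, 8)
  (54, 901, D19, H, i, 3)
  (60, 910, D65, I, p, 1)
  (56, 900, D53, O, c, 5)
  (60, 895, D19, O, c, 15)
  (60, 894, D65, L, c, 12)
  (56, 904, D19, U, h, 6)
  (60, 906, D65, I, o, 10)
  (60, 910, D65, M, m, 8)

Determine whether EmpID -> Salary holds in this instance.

No

EmpID=D19: 5 rows → Salary takes values {57, 60, 54, 56} — violation
EmpID=D53: 3 rows → Salary = 56, 56, 56 ✓
EmpID=D65: 5 rows → Salary = 60, 60, 60, 60, 60 ✓
Two rows agree on EmpID but differ on Salary, so EmpID -> Salary does not hold.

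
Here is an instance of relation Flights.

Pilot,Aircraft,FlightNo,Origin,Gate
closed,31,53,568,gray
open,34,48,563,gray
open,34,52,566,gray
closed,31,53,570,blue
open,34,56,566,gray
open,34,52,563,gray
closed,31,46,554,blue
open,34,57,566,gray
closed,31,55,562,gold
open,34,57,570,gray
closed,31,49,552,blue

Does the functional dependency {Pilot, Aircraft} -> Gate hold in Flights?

(Pilot=closed, Aircraft=31): 5 rows → Gate takes values {gray, blue, gold} — violation
(Pilot=open, Aircraft=34): 6 rows → Gate = gray, gray, gray, gray, gray, gray ✓
Two rows agree on {Pilot, Aircraft} but differ on Gate, so {Pilot, Aircraft} -> Gate does not hold.

No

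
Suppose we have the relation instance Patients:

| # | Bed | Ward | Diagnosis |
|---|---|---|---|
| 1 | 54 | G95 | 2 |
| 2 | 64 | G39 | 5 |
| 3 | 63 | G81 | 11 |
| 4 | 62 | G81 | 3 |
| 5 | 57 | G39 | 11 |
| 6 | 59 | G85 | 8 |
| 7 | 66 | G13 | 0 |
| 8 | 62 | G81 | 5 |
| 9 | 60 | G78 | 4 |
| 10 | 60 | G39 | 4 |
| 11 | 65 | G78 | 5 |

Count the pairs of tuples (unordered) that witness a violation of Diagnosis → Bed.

Diagnosis=5: violating pairs (2,8), (2,11), (8,11) — 3 pairs.
Diagnosis=11: violating pairs (3,5) — 1 pair.
Diagnosis=4: all 2 rows agree on Bed — 0 pairs.

4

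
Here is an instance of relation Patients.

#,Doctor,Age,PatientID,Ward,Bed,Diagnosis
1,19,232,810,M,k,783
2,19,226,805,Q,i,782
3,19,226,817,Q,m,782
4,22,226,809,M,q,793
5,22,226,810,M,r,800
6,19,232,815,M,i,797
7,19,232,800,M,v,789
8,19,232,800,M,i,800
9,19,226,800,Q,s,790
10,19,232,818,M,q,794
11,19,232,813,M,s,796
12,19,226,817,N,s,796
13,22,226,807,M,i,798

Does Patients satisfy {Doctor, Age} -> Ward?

(Doctor=19, Age=232): rows 1, 6, 7, 8, 10, 11 → Ward = M, M, M, M, M, M ✓
(Doctor=19, Age=226): rows 2, 3, 9, 12 → Ward takes values {Q, N} — violation
(Doctor=22, Age=226): rows 4, 5, 13 → Ward = M, M, M ✓
Two rows agree on {Doctor, Age} but differ on Ward, so {Doctor, Age} -> Ward does not hold.

No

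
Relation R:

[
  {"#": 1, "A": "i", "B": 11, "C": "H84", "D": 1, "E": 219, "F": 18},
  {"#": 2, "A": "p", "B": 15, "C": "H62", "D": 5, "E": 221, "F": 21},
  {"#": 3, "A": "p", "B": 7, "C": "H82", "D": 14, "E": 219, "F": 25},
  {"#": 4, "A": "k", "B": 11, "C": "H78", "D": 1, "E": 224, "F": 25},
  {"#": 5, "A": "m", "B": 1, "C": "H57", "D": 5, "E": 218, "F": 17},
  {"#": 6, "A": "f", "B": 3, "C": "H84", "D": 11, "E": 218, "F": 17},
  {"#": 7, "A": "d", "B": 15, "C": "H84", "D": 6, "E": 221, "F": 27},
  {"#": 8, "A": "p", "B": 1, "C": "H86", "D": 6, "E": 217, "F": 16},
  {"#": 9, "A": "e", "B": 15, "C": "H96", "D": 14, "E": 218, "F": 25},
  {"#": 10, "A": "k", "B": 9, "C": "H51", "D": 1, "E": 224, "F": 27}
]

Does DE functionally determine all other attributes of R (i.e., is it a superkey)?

No

Rows 4 and 10 have the same DE value (D=1, E=224) but are distinct tuples, so DE does not determine every attribute — not a superkey.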